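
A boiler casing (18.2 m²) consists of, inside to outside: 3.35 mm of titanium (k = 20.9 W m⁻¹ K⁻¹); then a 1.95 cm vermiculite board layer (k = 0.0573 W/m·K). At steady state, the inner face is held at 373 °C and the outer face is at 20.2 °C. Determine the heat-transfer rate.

Q = 18.9 kW

Series thermal resistances, inner to outer:
  R_titanium = L/(kA) = 0.00335/(20.9·18.2) = 8.807×10^-6 K/W
  R_vermiculite board = L/(kA) = 0.0195/(0.0573·18.2) = 0.01870 K/W
ΣR = 8.807×10^-6 + 0.01870 = 0.01871 K/W
Q = ΔT/ΣR = (373 °C − 20.2 °C)/0.01871 = 18900 W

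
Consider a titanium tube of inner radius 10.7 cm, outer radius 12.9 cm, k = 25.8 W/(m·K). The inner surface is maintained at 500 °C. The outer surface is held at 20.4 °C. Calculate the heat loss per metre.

Q' = 4.16×10^5 W/m

Q' = 2πk·ΔT/ln(r₂/r₁) = 2π × 25.8 × 479.6 / ln(0.129/0.107) = 4.16×10^5 W/m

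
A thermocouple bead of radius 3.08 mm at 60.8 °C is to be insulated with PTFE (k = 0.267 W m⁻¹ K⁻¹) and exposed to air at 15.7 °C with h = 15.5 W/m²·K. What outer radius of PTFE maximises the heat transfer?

r_cr = 3.45 cm

For a sphere, r_cr = 2k_ins/h = 2·0.267/15.5 = 0.0345 m = 3.45 cm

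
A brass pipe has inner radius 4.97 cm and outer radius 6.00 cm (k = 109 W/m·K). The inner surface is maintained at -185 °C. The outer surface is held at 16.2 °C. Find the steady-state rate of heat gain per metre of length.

Q' = 2πk·ΔT/ln(r₂/r₁) = 2π × 109 × 201.2 / ln(0.0600/0.0497) = 7.32×10^5 W/m

Q' = 732 kW/m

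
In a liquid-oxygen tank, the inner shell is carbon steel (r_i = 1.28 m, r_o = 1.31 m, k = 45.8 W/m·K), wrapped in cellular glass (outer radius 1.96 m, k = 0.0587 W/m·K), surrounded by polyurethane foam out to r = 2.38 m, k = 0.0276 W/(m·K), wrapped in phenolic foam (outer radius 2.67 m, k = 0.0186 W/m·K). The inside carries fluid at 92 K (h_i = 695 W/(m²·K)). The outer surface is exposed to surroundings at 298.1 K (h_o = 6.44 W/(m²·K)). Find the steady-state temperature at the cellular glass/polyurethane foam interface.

T = 180.5 K

Series thermal resistances, inner to outer:
  R_conv,in = 1/(4πr²h) = 1/(4π·1.28²·695) = 6.989×10^-5 K/W
  R_carbon steel = (1/1.28 − 1/1.31)/(4πk) = 0.01789/(4π·45.8) = 3.109×10^-5 K/W
  R_cellular glass = (1/1.31 − 1/1.96)/(4πk) = 0.2532/(4π·0.0587) = 0.3432 K/W
  R_polyurethane foam = (1/1.96 − 1/2.38)/(4πk) = 0.09004/(4π·0.0276) = 0.2596 K/W
  R_phenolic foam = (1/2.38 − 1/2.67)/(4πk) = 0.04564/(4π·0.0186) = 0.1952 K/W
  R_conv,out = 1/(4πr²h) = 1/(4π·2.67²·6.44) = 0.001733 K/W
ΣR = 6.989×10^-5 + 3.109×10^-5 + 0.3432 + 0.2596 + 0.1952 + 0.001733 = 0.7998 K/W
Q = ΔT/ΣR = (92 K − 298.1 K)/0.7998 = -257.7 W
From the inner boundary to the cellular glass/polyurethane foam interface, ΣR_partial = 0.3433 K/W.
T_interface = T_in − Q·ΣR_partial = 92 K − (-257.7)(0.3433) = 180.5 K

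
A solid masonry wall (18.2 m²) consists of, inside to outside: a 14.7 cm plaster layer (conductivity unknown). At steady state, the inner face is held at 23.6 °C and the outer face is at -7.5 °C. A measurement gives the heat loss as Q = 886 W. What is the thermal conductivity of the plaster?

k = 0.230 W/m·K

ΣR = ΔT/Q = |23.6 − -7.5|/886 = 0.03510 K/W
L/(kA) = 0.03510 ⇒ k = 0.147/(0.03510·18.2) = 0.230 W/m·K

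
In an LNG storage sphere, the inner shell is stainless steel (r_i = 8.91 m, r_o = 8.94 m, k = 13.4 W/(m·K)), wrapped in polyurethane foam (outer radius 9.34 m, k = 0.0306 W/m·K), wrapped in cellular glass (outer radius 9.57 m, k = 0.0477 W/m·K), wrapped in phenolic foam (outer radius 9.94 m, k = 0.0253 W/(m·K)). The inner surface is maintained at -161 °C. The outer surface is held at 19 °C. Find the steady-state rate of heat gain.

Q = 6.21 kW

Series thermal resistances, inner to outer:
  R_stainless steel = (1/8.91 − 1/8.94)/(4πk) = 3.766×10^-4/(4π·13.4) = 2.237×10^-6 K/W
  R_polyurethane foam = (1/8.94 − 1/9.34)/(4πk) = 0.004790/(4π·0.0306) = 0.01246 K/W
  R_cellular glass = (1/9.34 − 1/9.57)/(4πk) = 0.002573/(4π·0.0477) = 0.004293 K/W
  R_phenolic foam = (1/9.57 − 1/9.94)/(4πk) = 0.003890/(4π·0.0253) = 0.01223 K/W
ΣR = 2.237×10^-6 + 0.01246 + 0.004293 + 0.01223 = 0.02899 K/W
Q = ΔT/ΣR = (-161 °C − 19 °C)/0.02899 = -6210 W
(Negative Q ⇒ heat flows inward; heat gain = 6210 W.)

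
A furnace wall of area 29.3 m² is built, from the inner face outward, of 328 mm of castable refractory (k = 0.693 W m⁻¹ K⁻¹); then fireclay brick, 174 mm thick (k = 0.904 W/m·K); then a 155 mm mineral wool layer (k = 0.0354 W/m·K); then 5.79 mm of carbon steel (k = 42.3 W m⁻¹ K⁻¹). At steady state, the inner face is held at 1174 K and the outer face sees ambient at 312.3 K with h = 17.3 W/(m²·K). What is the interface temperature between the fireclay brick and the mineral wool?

T = 1062 K

Treat each layer as a resistance in series:
  R_castable refractory = L/(kA) = 0.328/(0.693·29.3) = 0.01615 K/W
  R_fireclay brick = L/(kA) = 0.174/(0.904·29.3) = 0.006569 K/W
  R_mineral wool = L/(kA) = 0.155/(0.0354·29.3) = 0.1494 K/W
  R_carbon steel = L/(kA) = 0.00579/(42.3·29.3) = 4.672×10^-6 K/W
  R_conv,out = 1/(hA) = 1/(17.3·29.3) = 0.001973 K/W
ΣR = 0.01615 + 0.006569 + 0.1494 + 4.672×10^-6 + 0.001973 = 0.1741 K/W
Q = ΔT/ΣR = (1174 K − 312.3 K)/0.1741 = 4949 W
From the inner boundary to the fireclay brick/mineral wool interface, ΣR_partial = 0.02272 K/W.
T_interface = T_in − Q·ΣR_partial = 1174 K − (4949)(0.02272) = 1062 K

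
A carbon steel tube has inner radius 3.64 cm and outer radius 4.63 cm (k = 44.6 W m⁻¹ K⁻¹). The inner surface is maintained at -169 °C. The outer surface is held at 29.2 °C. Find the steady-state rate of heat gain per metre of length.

Q' = 2πk·ΔT/ln(r₂/r₁) = 2π × 44.6 × 198.2 / ln(0.0463/0.0364) = 2.31×10^5 W/m

Q' = 231 kW/m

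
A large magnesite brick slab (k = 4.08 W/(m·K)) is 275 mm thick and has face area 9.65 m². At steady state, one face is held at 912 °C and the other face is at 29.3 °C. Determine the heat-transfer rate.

Q = 126 kW

Q = kA·ΔT/L = 4.08 × 9.65 × |912 °C − 29.3 °C| / 0.275 = 1.26×10^5 W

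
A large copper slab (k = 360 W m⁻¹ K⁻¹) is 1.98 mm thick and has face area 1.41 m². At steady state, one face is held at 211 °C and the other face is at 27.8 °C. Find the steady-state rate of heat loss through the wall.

Q = kA·ΔT/L = 360 × 1.41 × |211 °C − 27.8 °C| / 0.00198 = 4.70×10^7 W

Q = 47000 kW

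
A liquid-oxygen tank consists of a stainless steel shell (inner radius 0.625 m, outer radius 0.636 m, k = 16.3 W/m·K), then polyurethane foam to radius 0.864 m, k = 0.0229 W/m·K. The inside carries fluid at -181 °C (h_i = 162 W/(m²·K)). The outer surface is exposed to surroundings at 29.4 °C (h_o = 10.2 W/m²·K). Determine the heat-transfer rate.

Treat each layer as a resistance in series:
  R_conv,in = 1/(4πr²h) = 1/(4π·0.625²·162) = 0.001258 K/W
  R_stainless steel = (1/0.625 − 1/0.636)/(4πk) = 0.02767/(4π·16.3) = 1.351×10^-4 K/W
  R_polyurethane foam = (1/0.636 − 1/0.864)/(4πk) = 0.4149/(4π·0.0229) = 1.442 K/W
  R_conv,out = 1/(4πr²h) = 1/(4π·0.864²·10.2) = 0.01045 K/W
ΣR = 0.001258 + 1.351×10^-4 + 1.442 + 0.01045 = 1.454 K/W
Q = ΔT/ΣR = (-181 °C − 29.4 °C)/1.454 = -145 W
(Negative Q ⇒ heat flows inward; heat gain = 145 W.)

Q = 145 W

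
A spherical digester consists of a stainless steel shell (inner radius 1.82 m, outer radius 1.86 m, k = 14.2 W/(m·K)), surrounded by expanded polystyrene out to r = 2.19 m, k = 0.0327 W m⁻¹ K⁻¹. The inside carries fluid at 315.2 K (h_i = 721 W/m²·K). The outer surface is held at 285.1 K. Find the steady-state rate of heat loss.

Q = 153 W

Series thermal resistances, inner to outer:
  R_conv,in = 1/(4πr²h) = 1/(4π·1.82²·721) = 3.332×10^-5 K/W
  R_stainless steel = (1/1.82 − 1/1.86)/(4πk) = 0.01182/(4π·14.2) = 6.622×10^-5 K/W
  R_expanded polystyrene = (1/1.86 − 1/2.19)/(4πk) = 0.08101/(4π·0.0327) = 0.1972 K/W
ΣR = 3.332×10^-5 + 6.622×10^-5 + 0.1972 = 0.1973 K/W
Q = ΔT/ΣR = (315.2 K − 285.1 K)/0.1973 = 153 W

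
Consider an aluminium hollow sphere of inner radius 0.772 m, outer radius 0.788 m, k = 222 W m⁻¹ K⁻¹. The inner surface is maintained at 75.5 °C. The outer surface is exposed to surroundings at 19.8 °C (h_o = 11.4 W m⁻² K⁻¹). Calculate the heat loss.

Resistance network (inner→outer):
  R_aluminium = (1/0.772 − 1/0.788)/(4πk) = 0.02630/(4π·222) = 9.428×10^-6 K/W
  R_conv,out = 1/(4πr²h) = 1/(4π·0.788²·11.4) = 0.01124 K/W
ΣR = 9.428×10^-6 + 0.01124 = 0.01125 K/W
Q = ΔT/ΣR = (75.5 °C − 19.8 °C)/0.01125 = 4950 W

Q = 4950 W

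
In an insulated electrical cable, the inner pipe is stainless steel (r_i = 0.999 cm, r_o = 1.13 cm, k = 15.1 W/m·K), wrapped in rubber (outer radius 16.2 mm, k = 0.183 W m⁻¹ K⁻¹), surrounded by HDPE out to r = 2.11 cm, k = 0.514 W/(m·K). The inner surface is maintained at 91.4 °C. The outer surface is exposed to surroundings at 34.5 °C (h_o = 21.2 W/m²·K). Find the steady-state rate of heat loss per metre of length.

Q' = 75.6 W/m

Series thermal resistances, inner to outer:
  R'_stainless steel = ln(0.0113/0.00999)/(2πk) = 0.1232/(2π·15.1) = 0.001299 m·K/W
  R'_rubber = ln(0.0162/0.0113)/(2πk) = 0.3602/(2π·0.183) = 0.3133 m·K/W
  R'_HDPE = ln(0.0211/0.0162)/(2πk) = 0.2643/(2π·0.514) = 0.08183 m·K/W
  R'_conv,out = 1/(2πr h) = 1/(2π·0.0211·21.2) = 0.3558 m·K/W
ΣR = 0.001299 + 0.3133 + 0.08183 + 0.3558 = 0.7522 m·K/W
Q' = ΔT/ΣR = (91.4 °C − 34.5 °C)/0.7522 = 75.6 W/m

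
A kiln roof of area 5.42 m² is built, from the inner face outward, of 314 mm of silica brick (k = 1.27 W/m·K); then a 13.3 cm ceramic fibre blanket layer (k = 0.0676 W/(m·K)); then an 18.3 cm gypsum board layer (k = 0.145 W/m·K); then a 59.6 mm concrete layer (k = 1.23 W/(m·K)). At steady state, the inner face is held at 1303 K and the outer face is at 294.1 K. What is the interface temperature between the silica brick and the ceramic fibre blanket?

Treat each layer as a resistance in series:
  R_silica brick = L/(kA) = 0.314/(1.27·5.42) = 0.04562 K/W
  R_ceramic fibre blanket = L/(kA) = 0.133/(0.0676·5.42) = 0.3630 K/W
  R_gypsum board = L/(kA) = 0.183/(0.145·5.42) = 0.2329 K/W
  R_concrete = L/(kA) = 0.0596/(1.23·5.42) = 0.008940 K/W
ΣR = 0.04562 + 0.3630 + 0.2329 + 0.008940 = 0.6505 K/W
Q = ΔT/ΣR = (1303 K − 294.1 K)/0.6505 = 1551 W
From the inner boundary to the silica brick/ceramic fibre blanket interface, ΣR_partial = 0.04562 K/W.
T_interface = T_in − Q·ΣR_partial = 1303 K − (1551)(0.04562) = 1232 K

T = 1232 K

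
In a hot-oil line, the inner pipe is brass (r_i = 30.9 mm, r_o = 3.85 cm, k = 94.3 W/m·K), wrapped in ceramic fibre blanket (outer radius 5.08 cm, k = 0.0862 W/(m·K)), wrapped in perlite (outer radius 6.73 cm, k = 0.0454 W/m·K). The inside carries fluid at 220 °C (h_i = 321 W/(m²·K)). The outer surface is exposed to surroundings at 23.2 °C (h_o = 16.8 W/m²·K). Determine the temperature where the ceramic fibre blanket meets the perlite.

Treat each layer as a resistance in series:
  R'_conv,in = 1/(2πr h) = 1/(2π·0.0309·321) = 0.01605 m·K/W
  R'_brass = ln(0.0385/0.0309)/(2πk) = 0.2199/(2π·94.3) = 3.711×10^-4 m·K/W
  R'_ceramic fibre blanket = ln(0.0508/0.0385)/(2πk) = 0.2772/(2π·0.0862) = 0.5119 m·K/W
  R'_perlite = ln(0.0673/0.0508)/(2πk) = 0.2813/(2π·0.0454) = 0.9860 m·K/W
  R'_conv,out = 1/(2πr h) = 1/(2π·0.0673·16.8) = 0.1408 m·K/W
ΣR = 0.01605 + 3.711×10^-4 + 0.5119 + 0.9860 + 0.1408 = 1.655 m·K/W
Q' = ΔT/ΣR = (220 °C − 23.2 °C)/1.655 = 118.9 W/m
From the inner boundary to the ceramic fibre blanket/perlite interface, ΣR_partial = 0.5283 m·K/W.
T_interface = T_in − Q'·ΣR_partial = 220 °C − (118.9)(0.5283) = 157 °C

T = 157 °C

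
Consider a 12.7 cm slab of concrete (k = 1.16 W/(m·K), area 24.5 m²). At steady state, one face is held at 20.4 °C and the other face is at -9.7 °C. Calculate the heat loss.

Q = 6740 W

Q = kA·ΔT/L = 1.16 × 24.5 × |20.4 °C − -9.7 °C| / 0.127 = 6740 W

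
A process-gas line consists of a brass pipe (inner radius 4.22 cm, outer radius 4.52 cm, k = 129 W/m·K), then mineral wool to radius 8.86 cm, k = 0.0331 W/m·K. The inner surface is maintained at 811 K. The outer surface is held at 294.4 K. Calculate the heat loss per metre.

Resistance network (inner→outer):
  R'_brass = ln(0.0452/0.0422)/(2πk) = 0.06868/(2π·129) = 8.473×10^-5 m·K/W
  R'_mineral wool = ln(0.0886/0.0452)/(2πk) = 0.6730/(2π·0.0331) = 3.236 m·K/W
ΣR = 8.473×10^-5 + 3.236 = 3.236 m·K/W
Q' = ΔT/ΣR = (811 K − 294.4 K)/3.236 = 160 W/m

Q' = 160 W/m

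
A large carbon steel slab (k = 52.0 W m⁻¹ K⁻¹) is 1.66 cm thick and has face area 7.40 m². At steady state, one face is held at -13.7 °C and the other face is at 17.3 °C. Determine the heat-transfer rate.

Q = 719 kW

Q = kA·ΔT/L = 52.0 × 7.40 × |-13.7 °C − 17.3 °C| / 0.0166 = 7.19×10^5 W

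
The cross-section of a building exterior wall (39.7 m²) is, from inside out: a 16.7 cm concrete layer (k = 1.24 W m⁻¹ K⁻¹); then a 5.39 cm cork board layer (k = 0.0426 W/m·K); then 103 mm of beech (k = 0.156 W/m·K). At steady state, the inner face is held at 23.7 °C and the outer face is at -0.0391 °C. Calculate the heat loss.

Treat each layer as a resistance in series:
  R_concrete = L/(kA) = 0.167/(1.24·39.7) = 0.003392 K/W
  R_cork board = L/(kA) = 0.0539/(0.0426·39.7) = 0.03187 K/W
  R_beech = L/(kA) = 0.103/(0.156·39.7) = 0.01663 K/W
ΣR = 0.003392 + 0.03187 + 0.01663 = 0.05189 K/W
Q = ΔT/ΣR = (23.7 °C − -0.0391 °C)/0.05189 = 457 W

Q = 457 W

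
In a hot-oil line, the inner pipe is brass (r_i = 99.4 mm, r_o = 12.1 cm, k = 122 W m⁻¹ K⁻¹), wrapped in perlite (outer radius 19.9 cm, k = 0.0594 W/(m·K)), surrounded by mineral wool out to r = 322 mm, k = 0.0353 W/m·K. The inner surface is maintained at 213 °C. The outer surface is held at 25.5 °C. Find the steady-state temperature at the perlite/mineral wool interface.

T = 142 °C

Series thermal resistances, inner to outer:
  R'_brass = ln(0.121/0.0994)/(2πk) = 0.1966/(2π·122) = 2.565×10^-4 m·K/W
  R'_perlite = ln(0.199/0.121)/(2πk) = 0.4975/(2π·0.0594) = 1.333 m·K/W
  R'_mineral wool = ln(0.322/0.199)/(2πk) = 0.4812/(2π·0.0353) = 2.170 m·K/W
ΣR = 2.565×10^-4 + 1.333 + 2.170 = 3.503 m·K/W
Q' = ΔT/ΣR = (213 °C − 25.5 °C)/3.503 = 53.53 W/m
From the inner boundary to the perlite/mineral wool interface, ΣR_partial = 1.333 m·K/W.
T_interface = T_in − Q'·ΣR_partial = 213 °C − (53.53)(1.333) = 142 °C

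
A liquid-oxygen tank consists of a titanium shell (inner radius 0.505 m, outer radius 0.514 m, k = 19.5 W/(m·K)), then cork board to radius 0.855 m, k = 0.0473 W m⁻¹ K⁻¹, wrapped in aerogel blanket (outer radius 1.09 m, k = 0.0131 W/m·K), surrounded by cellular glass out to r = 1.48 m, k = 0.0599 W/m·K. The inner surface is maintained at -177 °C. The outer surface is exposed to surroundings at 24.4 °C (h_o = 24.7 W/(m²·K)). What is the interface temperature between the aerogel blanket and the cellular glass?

Treat each layer as a resistance in series:
  R_titanium = (1/0.505 − 1/0.514)/(4πk) = 0.03467/(4π·19.5) = 1.415×10^-4 K/W
  R_cork board = (1/0.514 − 1/0.855)/(4πk) = 0.7759/(4π·0.0473) = 1.305 K/W
  R_aerogel blanket = (1/0.855 − 1/1.09)/(4πk) = 0.2522/(4π·0.0131) = 1.532 K/W
  R_cellular glass = (1/1.09 − 1/1.48)/(4πk) = 0.2418/(4π·0.0599) = 0.3212 K/W
  R_conv,out = 1/(4πr²h) = 1/(4π·1.48²·24.7) = 0.001471 K/W
ΣR = 1.415×10^-4 + 1.305 + 1.532 + 0.3212 + 0.001471 = 3.160 K/W
Q = ΔT/ΣR = (-177 °C − 24.4 °C)/3.160 = -63.73 W
From the inner boundary to the aerogel blanket/cellular glass interface, ΣR_partial = 2.837 K/W.
T_interface = T_in − Q·ΣR_partial = -177 °C − (-63.73)(2.837) = 3.8 °C

T = 3.8 °C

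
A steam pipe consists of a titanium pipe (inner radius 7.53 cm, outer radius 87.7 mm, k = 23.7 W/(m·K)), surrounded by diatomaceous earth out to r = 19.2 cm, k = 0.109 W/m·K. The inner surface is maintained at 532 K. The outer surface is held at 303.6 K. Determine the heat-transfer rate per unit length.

Treat each layer as a resistance in series:
  R'_titanium = ln(0.0877/0.0753)/(2πk) = 0.1524/(2π·23.7) = 0.001024 m·K/W
  R'_diatomaceous earth = ln(0.192/0.0877)/(2πk) = 0.7836/(2π·0.109) = 1.144 m·K/W
ΣR = 0.001024 + 1.144 = 1.145 m·K/W
Q' = ΔT/ΣR = (532 K − 303.6 K)/1.145 = 199 W/m

Q' = 199 W/m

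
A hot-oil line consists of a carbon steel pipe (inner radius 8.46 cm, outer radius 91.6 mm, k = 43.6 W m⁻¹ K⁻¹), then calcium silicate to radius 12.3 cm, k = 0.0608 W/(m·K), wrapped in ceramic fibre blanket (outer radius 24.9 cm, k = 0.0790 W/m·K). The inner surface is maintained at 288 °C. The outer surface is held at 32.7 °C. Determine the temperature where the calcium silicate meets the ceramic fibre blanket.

T = 198 °C

Resistance network (inner→outer):
  R'_carbon steel = ln(0.0916/0.0846)/(2πk) = 0.07950/(2π·43.6) = 2.902×10^-4 m·K/W
  R'_calcium silicate = ln(0.123/0.0916)/(2πk) = 0.2948/(2π·0.0608) = 0.7716 m·K/W
  R'_ceramic fibre blanket = ln(0.249/0.123)/(2πk) = 0.7053/(2π·0.0790) = 1.421 m·K/W
ΣR = 2.902×10^-4 + 0.7716 + 1.421 = 2.193 m·K/W
Q' = ΔT/ΣR = (288 °C − 32.7 °C)/2.193 = 116.4 W/m
From the inner boundary to the calcium silicate/ceramic fibre blanket interface, ΣR_partial = 0.7719 m·K/W.
T_interface = T_in − Q'·ΣR_partial = 288 °C − (116.4)(0.7719) = 198 °C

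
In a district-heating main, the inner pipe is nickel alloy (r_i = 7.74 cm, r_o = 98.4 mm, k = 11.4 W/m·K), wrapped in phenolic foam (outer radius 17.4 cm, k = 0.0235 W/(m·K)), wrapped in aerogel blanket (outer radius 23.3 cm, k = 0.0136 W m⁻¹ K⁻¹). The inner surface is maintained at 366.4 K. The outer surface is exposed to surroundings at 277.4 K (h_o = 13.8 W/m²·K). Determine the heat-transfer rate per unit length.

Series thermal resistances, inner to outer:
  R'_nickel alloy = ln(0.0984/0.0774)/(2πk) = 0.2401/(2π·11.4) = 0.003351 m·K/W
  R'_phenolic foam = ln(0.174/0.0984)/(2πk) = 0.5700/(2π·0.0235) = 3.860 m·K/W
  R'_aerogel blanket = ln(0.233/0.174)/(2πk) = 0.2920/(2π·0.0136) = 3.417 m·K/W
  R'_conv,out = 1/(2πr h) = 1/(2π·0.233·13.8) = 0.04950 m·K/W
ΣR = 0.003351 + 3.860 + 3.417 + 0.04950 = 7.330 m·K/W
Q' = ΔT/ΣR = (366.4 K − 277.4 K)/7.330 = 12.1 W/m

Q' = 12.1 W/m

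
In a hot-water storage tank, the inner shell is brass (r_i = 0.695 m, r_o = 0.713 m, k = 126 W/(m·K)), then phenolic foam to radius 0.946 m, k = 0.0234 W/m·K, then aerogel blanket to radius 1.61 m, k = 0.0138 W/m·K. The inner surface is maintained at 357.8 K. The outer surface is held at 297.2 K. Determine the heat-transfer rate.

Resistance network (inner→outer):
  R_brass = (1/0.695 − 1/0.713)/(4πk) = 0.03632/(4π·126) = 2.294×10^-5 K/W
  R_phenolic foam = (1/0.713 − 1/0.946)/(4πk) = 0.3454/(4π·0.0234) = 1.175 K/W
  R_aerogel blanket = (1/0.946 − 1/1.61)/(4πk) = 0.4360/(4π·0.0138) = 2.514 K/W
ΣR = 2.294×10^-5 + 1.175 + 2.514 = 3.689 K/W
Q = ΔT/ΣR = (357.8 K − 297.2 K)/3.689 = 16.4 W

Q = 16.4 W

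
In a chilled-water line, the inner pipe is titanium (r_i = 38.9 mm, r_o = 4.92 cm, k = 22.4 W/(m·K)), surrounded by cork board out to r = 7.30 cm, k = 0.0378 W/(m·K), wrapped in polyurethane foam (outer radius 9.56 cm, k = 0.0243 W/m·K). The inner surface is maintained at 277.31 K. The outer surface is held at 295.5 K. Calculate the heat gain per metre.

Q' = 5.30 W/m

Treat each layer as a resistance in series:
  R'_titanium = ln(0.0492/0.0389)/(2πk) = 0.2349/(2π·22.4) = 0.001669 m·K/W
  R'_cork board = ln(0.0730/0.0492)/(2πk) = 0.3946/(2π·0.0378) = 1.661 m·K/W
  R'_polyurethane foam = ln(0.0956/0.0730)/(2πk) = 0.2697/(2π·0.0243) = 1.767 m·K/W
ΣR = 0.001669 + 1.661 + 1.767 = 3.430 m·K/W
Q' = ΔT/ΣR = (277.31 K − 295.5 K)/3.430 = -5.30 W/m
(Negative Q' ⇒ heat flows inward; heat gain = 5.30 W/m.)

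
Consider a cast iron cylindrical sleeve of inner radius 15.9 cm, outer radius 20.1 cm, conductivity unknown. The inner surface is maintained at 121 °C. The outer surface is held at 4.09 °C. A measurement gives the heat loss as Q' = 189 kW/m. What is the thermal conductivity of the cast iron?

ΣR = ΔT/Q' = |121 − 4.09|/1.89×10^5 = 6.186×10^-4 m·K/W
ln(r₂/r₁)/(2πk) = 6.186×10^-4 ⇒ k = 0.2344/(2π·6.186×10^-4) = 60.3 W/m·K

k = 60.3 W/m·K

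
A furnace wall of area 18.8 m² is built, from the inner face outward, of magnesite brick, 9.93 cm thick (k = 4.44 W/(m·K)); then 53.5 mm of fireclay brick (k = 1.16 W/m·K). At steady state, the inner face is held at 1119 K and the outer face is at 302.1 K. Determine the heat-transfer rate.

Q = 2.24×10^5 W

Resistance network (inner→outer):
  R_magnesite brick = L/(kA) = 0.0993/(4.44·18.8) = 0.001190 K/W
  R_fireclay brick = L/(kA) = 0.0535/(1.16·18.8) = 0.002453 K/W
ΣR = 0.001190 + 0.002453 = 0.003643 K/W
Q = ΔT/ΣR = (1119 K − 302.1 K)/0.003643 = 2.24×10^5 W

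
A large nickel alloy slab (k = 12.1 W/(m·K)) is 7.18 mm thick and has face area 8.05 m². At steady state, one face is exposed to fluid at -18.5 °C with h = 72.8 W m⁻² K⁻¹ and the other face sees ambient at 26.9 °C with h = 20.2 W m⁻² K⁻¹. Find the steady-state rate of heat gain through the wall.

Treat each layer as a resistance in series:
  R_conv,in = 1/(hA) = 1/(72.8·8.05) = 0.001706 K/W
  R_nickel alloy = L/(kA) = 0.00718/(12.1·8.05) = 7.371×10^-5 K/W
  R_conv,out = 1/(hA) = 1/(20.2·8.05) = 0.006150 K/W
ΣR = 0.001706 + 7.371×10^-5 + 0.006150 = 0.007930 K/W
Q = ΔT/ΣR = (-18.5 °C − 26.9 °C)/0.007930 = -5730 W
(Negative Q ⇒ heat flows inward; heat gain = 5730 W.)

Q = 5730 W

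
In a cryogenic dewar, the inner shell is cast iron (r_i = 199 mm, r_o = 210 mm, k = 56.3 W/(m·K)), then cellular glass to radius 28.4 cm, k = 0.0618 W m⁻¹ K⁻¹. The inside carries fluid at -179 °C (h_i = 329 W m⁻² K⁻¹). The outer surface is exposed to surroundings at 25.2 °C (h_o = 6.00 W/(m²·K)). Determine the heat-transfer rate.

Q = 115 W

Series thermal resistances, inner to outer:
  R_conv,in = 1/(4πr²h) = 1/(4π·0.199²·329) = 0.006108 K/W
  R_cast iron = (1/0.199 − 1/0.210)/(4πk) = 0.2632/(4π·56.3) = 3.721×10^-4 K/W
  R_cellular glass = (1/0.210 − 1/0.284)/(4πk) = 1.241/(4π·0.0618) = 1.598 K/W
  R_conv,out = 1/(4πr²h) = 1/(4π·0.284²·6.00) = 0.1644 K/W
ΣR = 0.006108 + 3.721×10^-4 + 1.598 + 0.1644 = 1.769 K/W
Q = ΔT/ΣR = (-179 °C − 25.2 °C)/1.769 = -115 W
(Negative Q ⇒ heat flows inward; heat gain = 115 W.)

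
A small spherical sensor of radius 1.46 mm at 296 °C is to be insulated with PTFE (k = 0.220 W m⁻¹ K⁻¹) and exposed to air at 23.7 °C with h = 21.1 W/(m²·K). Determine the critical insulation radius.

For a sphere, r_cr = 2k_ins/h = 2·0.220/21.1 = 0.0209 m = 2.09 cm

r_cr = 2.09 cm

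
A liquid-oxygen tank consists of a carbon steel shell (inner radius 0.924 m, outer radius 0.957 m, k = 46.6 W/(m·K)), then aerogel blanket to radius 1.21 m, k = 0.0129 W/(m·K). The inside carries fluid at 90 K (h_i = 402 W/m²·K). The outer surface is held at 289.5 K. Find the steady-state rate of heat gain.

Treat each layer as a resistance in series:
  R_conv,in = 1/(4πr²h) = 1/(4π·0.924²·402) = 2.319×10^-4 K/W
  R_carbon steel = (1/0.924 − 1/0.957)/(4πk) = 0.03732/(4π·46.6) = 6.373×10^-5 K/W
  R_aerogel blanket = (1/0.957 − 1/1.21)/(4πk) = 0.2185/(4π·0.0129) = 1.348 K/W
ΣR = 2.319×10^-4 + 6.373×10^-5 + 1.348 = 1.348 K/W
Q = ΔT/ΣR = (90 K − 289.5 K)/1.348 = -148 W
(Negative Q ⇒ heat flows inward; heat gain = 148 W.)

Q = 148 W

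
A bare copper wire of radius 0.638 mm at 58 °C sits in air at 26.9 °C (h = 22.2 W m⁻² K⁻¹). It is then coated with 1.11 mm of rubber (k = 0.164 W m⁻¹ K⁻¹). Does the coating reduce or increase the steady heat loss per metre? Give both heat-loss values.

increases: 2.77 → 6.12 W/m

Critical radius for a cylinder: r_cr = k/h = 0.00739 m = 0.739 cm.
Outer radius after coating: r₂ = 6.38×10^-4 + 0.00111 = 0.001748 m.
Since r₁ < r_cr and r₂ ≤ r_cr, the coating moves toward the maximum at r_cr — heat loss rises.
Bare: R = 1/(2πr₁h) = 11.24 m·K/W; Q = 31.1/11.24 = 2.77 W/m.
Coated: R = R_cond + R_conv = 5.079 m·K/W; Q = 31.1/5.079 = 6.12 W/m.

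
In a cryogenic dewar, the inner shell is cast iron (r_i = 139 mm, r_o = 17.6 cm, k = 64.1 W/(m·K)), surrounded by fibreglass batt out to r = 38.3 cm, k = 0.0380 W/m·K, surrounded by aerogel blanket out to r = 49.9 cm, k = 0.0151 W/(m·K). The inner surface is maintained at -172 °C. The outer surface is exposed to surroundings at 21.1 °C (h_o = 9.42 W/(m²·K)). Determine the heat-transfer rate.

Q = 20.0 W

Resistance network (inner→outer):
  R_cast iron = (1/0.139 − 1/0.176)/(4πk) = 1.512/(4π·64.1) = 0.001878 K/W
  R_fibreglass batt = (1/0.176 − 1/0.383)/(4πk) = 3.071/(4π·0.0380) = 6.431 K/W
  R_aerogel blanket = (1/0.383 − 1/0.499)/(4πk) = 0.6070/(4π·0.0151) = 3.199 K/W
  R_conv,out = 1/(4πr²h) = 1/(4π·0.499²·9.42) = 0.03393 K/W
ΣR = 0.001878 + 6.431 + 3.199 + 0.03393 = 9.666 K/W
Q = ΔT/ΣR = (-172 °C − 21.1 °C)/9.666 = -20.0 W
(Negative Q ⇒ heat flows inward; heat gain = 20.0 W.)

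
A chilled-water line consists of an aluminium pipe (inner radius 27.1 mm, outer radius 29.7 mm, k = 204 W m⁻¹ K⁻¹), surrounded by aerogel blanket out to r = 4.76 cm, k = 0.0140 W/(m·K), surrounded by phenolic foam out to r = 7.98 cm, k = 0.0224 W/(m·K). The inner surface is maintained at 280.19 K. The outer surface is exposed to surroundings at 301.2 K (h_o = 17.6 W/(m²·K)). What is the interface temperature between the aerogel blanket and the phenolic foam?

Series thermal resistances, inner to outer:
  R'_aluminium = ln(0.0297/0.0271)/(2πk) = 0.09161/(2π·204) = 7.147×10^-5 m·K/W
  R'_aerogel blanket = ln(0.0476/0.0297)/(2πk) = 0.4717/(2π·0.0140) = 5.362 m·K/W
  R'_phenolic foam = ln(0.0798/0.0476)/(2πk) = 0.5167/(2π·0.0224) = 3.671 m·K/W
  R'_conv,out = 1/(2πr h) = 1/(2π·0.0798·17.6) = 0.1133 m·K/W
ΣR = 7.147×10^-5 + 5.362 + 3.671 + 0.1133 = 9.146 m·K/W
Q' = ΔT/ΣR = (280.19 K − 301.2 K)/9.146 = -2.297 W/m
From the inner boundary to the aerogel blanket/phenolic foam interface, ΣR_partial = 5.362 m·K/W.
T_interface = T_in − Q'·ΣR_partial = 280.19 K − (-2.297)(5.362) = 292.5 K

T = 292.5 K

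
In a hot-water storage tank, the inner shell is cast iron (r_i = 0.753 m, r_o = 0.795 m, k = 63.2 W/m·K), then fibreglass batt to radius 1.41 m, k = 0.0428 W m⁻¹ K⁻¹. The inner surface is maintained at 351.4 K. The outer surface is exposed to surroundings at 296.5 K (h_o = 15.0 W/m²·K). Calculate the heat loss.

Q = 53.7 W

Resistance network (inner→outer):
  R_cast iron = (1/0.753 − 1/0.795)/(4πk) = 0.07016/(4π·63.2) = 8.834×10^-5 K/W
  R_fibreglass batt = (1/0.795 − 1/1.41)/(4πk) = 0.5486/(4π·0.0428) = 1.020 K/W
  R_conv,out = 1/(4πr²h) = 1/(4π·1.41²·15.0) = 0.002668 K/W
ΣR = 8.834×10^-5 + 1.020 + 0.002668 = 1.023 K/W
Q = ΔT/ΣR = (351.4 K − 296.5 K)/1.023 = 53.7 W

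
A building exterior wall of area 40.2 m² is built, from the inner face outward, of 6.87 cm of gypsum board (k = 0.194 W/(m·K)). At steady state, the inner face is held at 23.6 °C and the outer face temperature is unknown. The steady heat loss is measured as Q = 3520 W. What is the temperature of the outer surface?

Sum the resistances:
  R_gypsum board = L/(kA) = 0.0687/(0.194·40.2) = 0.008809 K/W
ΣR = 0.008809 K/W
ΔT = Q·ΣR = 3520 × 0.008809 = 31.01 K
Heat flows outward, so T_out = T_in − ΔT = 23.6 − 31.01 = -7.41 °C

T_out = -7.41 °C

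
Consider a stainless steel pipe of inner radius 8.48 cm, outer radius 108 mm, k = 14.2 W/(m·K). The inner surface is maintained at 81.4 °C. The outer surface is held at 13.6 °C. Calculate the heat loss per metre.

Q' = 2πk·ΔT/ln(r₂/r₁) = 2π × 14.2 × 67.8 / ln(0.108/0.0848) = 25000 W/m

Q' = 25.0 kW/m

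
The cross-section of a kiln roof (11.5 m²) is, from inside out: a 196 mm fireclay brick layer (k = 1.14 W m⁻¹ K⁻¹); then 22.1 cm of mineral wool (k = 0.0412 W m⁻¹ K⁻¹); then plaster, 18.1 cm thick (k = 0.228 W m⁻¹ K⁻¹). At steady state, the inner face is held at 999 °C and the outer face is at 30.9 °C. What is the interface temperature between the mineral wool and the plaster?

T = 152 °C

Series thermal resistances, inner to outer:
  R_fireclay brick = L/(kA) = 0.196/(1.14·11.5) = 0.01495 K/W
  R_mineral wool = L/(kA) = 0.221/(0.0412·11.5) = 0.4664 K/W
  R_plaster = L/(kA) = 0.181/(0.228·11.5) = 0.06903 K/W
ΣR = 0.01495 + 0.4664 + 0.06903 = 0.5504 K/W
Q = ΔT/ΣR = (999 °C − 30.9 °C)/0.5504 = 1759 W
From the inner boundary to the mineral wool/plaster interface, ΣR_partial = 0.4814 K/W.
T_interface = T_in − Q·ΣR_partial = 999 °C − (1759)(0.4814) = 152 °C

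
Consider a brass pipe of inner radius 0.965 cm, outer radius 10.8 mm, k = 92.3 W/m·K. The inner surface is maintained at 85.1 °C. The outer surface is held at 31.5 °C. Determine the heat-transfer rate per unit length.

Q' = 2πk·ΔT/ln(r₂/r₁) = 2π × 92.3 × 53.6 / ln(0.0108/0.00965) = 2.76×10^5 W/m

Q' = 2.76×10^5 W/m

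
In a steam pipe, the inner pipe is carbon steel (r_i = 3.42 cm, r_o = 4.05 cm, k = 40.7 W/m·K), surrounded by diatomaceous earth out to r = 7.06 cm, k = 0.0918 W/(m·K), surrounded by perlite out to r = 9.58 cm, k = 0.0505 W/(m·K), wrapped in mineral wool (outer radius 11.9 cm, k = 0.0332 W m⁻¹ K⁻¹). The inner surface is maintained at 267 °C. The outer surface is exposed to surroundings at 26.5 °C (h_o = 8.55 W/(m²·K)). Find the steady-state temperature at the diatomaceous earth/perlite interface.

T = 193 °C

Resistance network (inner→outer):
  R'_carbon steel = ln(0.0405/0.0342)/(2πk) = 0.1691/(2π·40.7) = 6.612×10^-4 m·K/W
  R'_diatomaceous earth = ln(0.0706/0.0405)/(2πk) = 0.5557/(2π·0.0918) = 0.9635 m·K/W
  R'_perlite = ln(0.0958/0.0706)/(2πk) = 0.3052/(2π·0.0505) = 0.9620 m·K/W
  R'_mineral wool = ln(0.119/0.0958)/(2πk) = 0.2169/(2π·0.0332) = 1.040 m·K/W
  R'_conv,out = 1/(2πr h) = 1/(2π·0.119·8.55) = 0.1564 m·K/W
ΣR = 6.612×10^-4 + 0.9635 + 0.9620 + 1.040 + 0.1564 = 3.123 m·K/W
Q' = ΔT/ΣR = (267 °C − 26.5 °C)/3.123 = 77.01 W/m
From the inner boundary to the diatomaceous earth/perlite interface, ΣR_partial = 0.9642 m·K/W.
T_interface = T_in − Q'·ΣR_partial = 267 °C − (77.01)(0.9642) = 193 °C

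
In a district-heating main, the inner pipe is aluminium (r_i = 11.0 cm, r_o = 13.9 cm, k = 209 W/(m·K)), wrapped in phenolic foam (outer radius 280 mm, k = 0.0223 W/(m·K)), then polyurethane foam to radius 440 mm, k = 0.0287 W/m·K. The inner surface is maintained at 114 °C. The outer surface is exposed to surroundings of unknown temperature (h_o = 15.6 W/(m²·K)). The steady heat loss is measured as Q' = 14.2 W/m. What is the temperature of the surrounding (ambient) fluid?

Sum the resistances:
  R'_aluminium = ln(0.139/0.110)/(2πk) = 0.2340/(2π·209) = 1.782×10^-4 m·K/W
  R'_phenolic foam = ln(0.280/0.139)/(2πk) = 0.7003/(2π·0.0223) = 4.998 m·K/W
  R'_polyurethane foam = ln(0.440/0.280)/(2πk) = 0.4520/(2π·0.0287) = 2.506 m·K/W
  R'_conv,out = 1/(2πr h) = 1/(2π·0.440·15.6) = 0.02319 m·K/W
ΣR = 7.528 m·K/W
ΔT = Q'·ΣR = 14.2 × 7.528 = 106.9 K
Heat flows outward, so T_out = T_in − ΔT = 114 − 106.9 = 7.1 °C

T_out = 7.1 °C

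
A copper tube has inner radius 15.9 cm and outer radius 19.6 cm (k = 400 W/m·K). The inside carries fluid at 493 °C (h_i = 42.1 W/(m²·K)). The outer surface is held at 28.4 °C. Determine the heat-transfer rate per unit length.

Q' = 19500 W/m

Treat each layer as a resistance in series:
  R'_conv,in = 1/(2πr h) = 1/(2π·0.159·42.1) = 0.02378 m·K/W
  R'_copper = ln(0.196/0.159)/(2πk) = 0.2092/(2π·400) = 8.324×10^-5 m·K/W
ΣR = 0.02378 + 8.324×10^-5 = 0.02386 m·K/W
Q' = ΔT/ΣR = (493 °C − 28.4 °C)/0.02386 = 19500 W/m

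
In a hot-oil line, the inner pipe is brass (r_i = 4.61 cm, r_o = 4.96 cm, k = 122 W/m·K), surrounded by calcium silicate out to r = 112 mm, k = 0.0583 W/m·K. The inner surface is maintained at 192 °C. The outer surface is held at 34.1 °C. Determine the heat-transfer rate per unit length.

Treat each layer as a resistance in series:
  R'_brass = ln(0.0496/0.0461)/(2πk) = 0.07318/(2π·122) = 9.546×10^-5 m·K/W
  R'_calcium silicate = ln(0.112/0.0496)/(2πk) = 0.8145/(2π·0.0583) = 2.224 m·K/W
ΣR = 9.546×10^-5 + 2.224 = 2.224 m·K/W
Q' = ΔT/ΣR = (192 °C − 34.1 °C)/2.224 = 71.0 W/m

Q' = 71.0 W/m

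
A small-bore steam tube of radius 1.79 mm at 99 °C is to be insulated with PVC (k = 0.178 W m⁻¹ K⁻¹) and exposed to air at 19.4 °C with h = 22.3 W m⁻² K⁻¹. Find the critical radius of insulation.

For a cylinder, r_cr = k_ins/h = 0.178/22.3 = 0.00798 m = 0.798 cm

r_cr = 0.798 cm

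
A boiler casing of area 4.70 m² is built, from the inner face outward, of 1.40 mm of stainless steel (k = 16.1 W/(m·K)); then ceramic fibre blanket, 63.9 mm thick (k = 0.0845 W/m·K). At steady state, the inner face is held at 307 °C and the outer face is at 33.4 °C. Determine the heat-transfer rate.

Resistance network (inner→outer):
  R_stainless steel = L/(kA) = 0.00140/(16.1·4.70) = 1.850×10^-5 K/W
  R_ceramic fibre blanket = L/(kA) = 0.0639/(0.0845·4.70) = 0.1609 K/W
ΣR = 1.850×10^-5 + 0.1609 = 0.1609 K/W
Q = ΔT/ΣR = (307 °C − 33.4 °C)/0.1609 = 1700 W

Q = 1700 W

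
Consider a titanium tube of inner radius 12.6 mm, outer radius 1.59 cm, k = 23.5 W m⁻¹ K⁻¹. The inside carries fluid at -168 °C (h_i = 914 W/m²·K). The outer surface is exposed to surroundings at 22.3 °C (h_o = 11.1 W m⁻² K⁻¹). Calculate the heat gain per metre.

Treat each layer as a resistance in series:
  R'_conv,in = 1/(2πr h) = 1/(2π·0.0126·914) = 0.01382 m·K/W
  R'_titanium = ln(0.0159/0.0126)/(2πk) = 0.2326/(2π·23.5) = 0.001575 m·K/W
  R'_conv,out = 1/(2πr h) = 1/(2π·0.0159·11.1) = 0.9018 m·K/W
ΣR = 0.01382 + 0.001575 + 0.9018 = 0.9172 m·K/W
Q' = ΔT/ΣR = (-168 °C − 22.3 °C)/0.9172 = -207 W/m
(Negative Q' ⇒ heat flows inward; heat gain = 207 W/m.)

Q' = 207 W/m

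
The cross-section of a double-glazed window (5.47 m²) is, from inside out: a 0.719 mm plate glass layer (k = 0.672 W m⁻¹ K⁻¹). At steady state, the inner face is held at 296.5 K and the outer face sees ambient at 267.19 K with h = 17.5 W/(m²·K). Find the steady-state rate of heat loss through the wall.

Series thermal resistances, inner to outer:
  R_plate glass = L/(kA) = 7.19×10^-4/(0.672·5.47) = 1.956×10^-4 K/W
  R_conv,out = 1/(hA) = 1/(17.5·5.47) = 0.01045 K/W
ΣR = 1.956×10^-4 + 0.01045 = 0.01065 K/W
Q = ΔT/ΣR = (296.5 K − 267.19 K)/0.01065 = 2750 W

Q = 2750 W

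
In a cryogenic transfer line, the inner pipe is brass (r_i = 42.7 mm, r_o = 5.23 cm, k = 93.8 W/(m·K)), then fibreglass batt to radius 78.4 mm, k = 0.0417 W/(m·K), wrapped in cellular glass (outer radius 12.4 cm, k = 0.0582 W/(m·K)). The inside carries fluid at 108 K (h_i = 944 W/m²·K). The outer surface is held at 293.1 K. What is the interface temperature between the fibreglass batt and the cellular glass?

Treat each layer as a resistance in series:
  R'_conv,in = 1/(2πr h) = 1/(2π·0.0427·944) = 0.003948 m·K/W
  R'_brass = ln(0.0523/0.0427)/(2πk) = 0.2028/(2π·93.8) = 3.441×10^-4 m·K/W
  R'_fibreglass batt = ln(0.0784/0.0523)/(2πk) = 0.4048/(2π·0.0417) = 1.545 m·K/W
  R'_cellular glass = ln(0.124/0.0784)/(2πk) = 0.4585/(2π·0.0582) = 1.254 m·K/W
ΣR = 0.003948 + 3.441×10^-4 + 1.545 + 1.254 = 2.803 m·K/W
Q' = ΔT/ΣR = (108 K − 293.1 K)/2.803 = -66.04 W/m
From the inner boundary to the fibreglass batt/cellular glass interface, ΣR_partial = 1.549 m·K/W.
T_interface = T_in − Q'·ΣR_partial = 108 K − (-66.04)(1.549) = 210.3 K

T = 210.3 K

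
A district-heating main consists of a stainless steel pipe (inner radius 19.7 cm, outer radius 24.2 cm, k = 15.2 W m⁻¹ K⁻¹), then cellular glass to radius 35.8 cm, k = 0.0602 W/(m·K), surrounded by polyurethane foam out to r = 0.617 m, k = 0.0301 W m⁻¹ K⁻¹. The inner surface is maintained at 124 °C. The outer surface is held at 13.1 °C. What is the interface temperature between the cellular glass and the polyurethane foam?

T = 94.6 °C

Resistance network (inner→outer):
  R'_stainless steel = ln(0.242/0.197)/(2πk) = 0.2057/(2π·15.2) = 0.002154 m·K/W
  R'_cellular glass = ln(0.358/0.242)/(2πk) = 0.3916/(2π·0.0602) = 1.035 m·K/W
  R'_polyurethane foam = ln(0.617/0.358)/(2πk) = 0.5443/(2π·0.0301) = 2.878 m·K/W
ΣR = 0.002154 + 1.035 + 2.878 = 3.915 m·K/W
Q' = ΔT/ΣR = (124 °C − 13.1 °C)/3.915 = 28.33 W/m
From the inner boundary to the cellular glass/polyurethane foam interface, ΣR_partial = 1.037 m·K/W.
T_interface = T_in − Q'·ΣR_partial = 124 °C − (28.33)(1.037) = 94.6 °C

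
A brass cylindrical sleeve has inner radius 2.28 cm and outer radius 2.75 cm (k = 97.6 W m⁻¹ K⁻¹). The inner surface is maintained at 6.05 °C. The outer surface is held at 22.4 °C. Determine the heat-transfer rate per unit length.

Q' = 2πk·ΔT/ln(r₂/r₁) = 2π × 97.6 × 16.35 / ln(0.0275/0.0228) = 53500 W/m

Q' = 53.5 kW/m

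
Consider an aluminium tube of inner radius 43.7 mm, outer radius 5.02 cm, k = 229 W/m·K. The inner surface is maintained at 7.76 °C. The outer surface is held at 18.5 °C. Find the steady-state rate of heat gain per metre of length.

Q' = 2πk·ΔT/ln(r₂/r₁) = 2π × 229 × 10.74 / ln(0.0502/0.0437) = 1.11×10^5 W/m

Q' = 1.11×10^5 W/m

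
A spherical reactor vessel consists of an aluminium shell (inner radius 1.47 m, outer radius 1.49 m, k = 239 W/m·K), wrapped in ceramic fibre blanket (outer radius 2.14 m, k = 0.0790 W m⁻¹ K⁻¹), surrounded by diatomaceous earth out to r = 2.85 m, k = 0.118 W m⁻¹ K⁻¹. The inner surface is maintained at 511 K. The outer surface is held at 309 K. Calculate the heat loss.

Q = 712 W

Series thermal resistances, inner to outer:
  R_aluminium = (1/1.47 − 1/1.49)/(4πk) = 0.009131/(4π·239) = 3.040×10^-6 K/W
  R_ceramic fibre blanket = (1/1.49 − 1/2.14)/(4πk) = 0.2039/(4π·0.0790) = 0.2053 K/W
  R_diatomaceous earth = (1/2.14 − 1/2.85)/(4πk) = 0.1164/(4π·0.118) = 0.07851 K/W
ΣR = 3.040×10^-6 + 0.2053 + 0.07851 = 0.2838 K/W
Q = ΔT/ΣR = (511 K − 309 K)/0.2838 = 712 W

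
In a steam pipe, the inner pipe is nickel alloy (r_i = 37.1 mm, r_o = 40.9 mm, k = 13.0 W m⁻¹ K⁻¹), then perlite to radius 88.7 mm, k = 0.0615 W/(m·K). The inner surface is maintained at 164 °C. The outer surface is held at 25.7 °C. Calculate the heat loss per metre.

Q' = 69.0 W/m

Series thermal resistances, inner to outer:
  R'_nickel alloy = ln(0.0409/0.0371)/(2πk) = 0.09751/(2π·13.0) = 0.001194 m·K/W
  R'_perlite = ln(0.0887/0.0409)/(2πk) = 0.7741/(2π·0.0615) = 2.003 m·K/W
ΣR = 0.001194 + 2.003 = 2.004 m·K/W
Q' = ΔT/ΣR = (164 °C − 25.7 °C)/2.004 = 69.0 W/m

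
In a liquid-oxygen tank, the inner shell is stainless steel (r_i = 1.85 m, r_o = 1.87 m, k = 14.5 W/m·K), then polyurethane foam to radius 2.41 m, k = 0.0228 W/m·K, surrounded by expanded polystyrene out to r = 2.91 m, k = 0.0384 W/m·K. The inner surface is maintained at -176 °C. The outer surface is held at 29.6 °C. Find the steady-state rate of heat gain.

Series thermal resistances, inner to outer:
  R_stainless steel = (1/1.85 − 1/1.87)/(4πk) = 0.005781/(4π·14.5) = 3.173×10^-5 K/W
  R_polyurethane foam = (1/1.87 − 1/2.41)/(4πk) = 0.1198/(4π·0.0228) = 0.4182 K/W
  R_expanded polystyrene = (1/2.41 − 1/2.91)/(4πk) = 0.07130/(4π·0.0384) = 0.1477 K/W
ΣR = 3.173×10^-5 + 0.4182 + 0.1477 = 0.5659 K/W
Q = ΔT/ΣR = (-176 °C − 29.6 °C)/0.5659 = -363 W
(Negative Q ⇒ heat flows inward; heat gain = 363 W.)

Q = 363 W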